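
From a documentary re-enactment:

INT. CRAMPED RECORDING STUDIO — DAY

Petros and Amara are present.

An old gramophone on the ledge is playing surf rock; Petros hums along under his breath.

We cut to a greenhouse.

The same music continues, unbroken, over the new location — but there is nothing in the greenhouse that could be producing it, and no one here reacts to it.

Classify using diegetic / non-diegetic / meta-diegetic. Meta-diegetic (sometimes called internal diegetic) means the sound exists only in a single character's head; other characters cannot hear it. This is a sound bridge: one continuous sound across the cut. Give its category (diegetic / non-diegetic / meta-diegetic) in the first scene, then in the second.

Scene one: an old gramophone is an on-screen source and Petros reacts to it → diegetic.
Scene two: there is no source in the greenhouse and no one hears it — it's now underscore → non-diegetic.

diegetic, non-diegetic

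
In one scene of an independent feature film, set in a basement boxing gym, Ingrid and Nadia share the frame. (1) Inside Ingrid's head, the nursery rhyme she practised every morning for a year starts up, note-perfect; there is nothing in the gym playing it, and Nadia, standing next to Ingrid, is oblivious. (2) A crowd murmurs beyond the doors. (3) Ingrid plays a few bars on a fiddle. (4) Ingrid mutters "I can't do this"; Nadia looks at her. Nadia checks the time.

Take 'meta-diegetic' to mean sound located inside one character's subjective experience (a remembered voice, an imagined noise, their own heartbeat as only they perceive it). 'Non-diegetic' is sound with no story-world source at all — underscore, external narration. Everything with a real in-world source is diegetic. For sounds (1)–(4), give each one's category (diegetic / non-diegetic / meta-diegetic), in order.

Sound (1): it lives in Ingrid's subjectivity, not in the gym, so meta-diegetic.
(2) is diegetic: ambient/room sound belonging to the story's physical space.
(3) is diegetic: a character is playing a fiddle on screen.
(4) spoken by a character present in the story world → diegetic.

meta-diegetic, diegetic, diegetic, diegetic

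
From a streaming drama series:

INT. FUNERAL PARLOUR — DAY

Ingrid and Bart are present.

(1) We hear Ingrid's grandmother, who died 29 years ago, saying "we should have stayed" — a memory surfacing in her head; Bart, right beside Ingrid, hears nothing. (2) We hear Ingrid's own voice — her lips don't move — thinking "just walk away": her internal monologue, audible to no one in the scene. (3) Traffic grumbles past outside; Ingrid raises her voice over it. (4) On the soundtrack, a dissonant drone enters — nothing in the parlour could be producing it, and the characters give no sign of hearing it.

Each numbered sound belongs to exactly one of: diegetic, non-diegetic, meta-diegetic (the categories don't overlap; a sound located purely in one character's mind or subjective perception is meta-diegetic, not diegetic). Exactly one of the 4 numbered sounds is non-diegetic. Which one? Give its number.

4

Sound (1): a remembered line, private to Ingrid — not present in the room, not audible to Bart, so meta-diegetic.
(2) Ingrid's thought-voice: a private mental sound no other character can hear → meta-diegetic.
(3) is diegetic: ambient/room sound belonging to the story's physical space.
(4) is non-diegetic: nothing in the parlour produces it and the characters don't hear it — pure soundtrack.
Only (4) is non-diegetic.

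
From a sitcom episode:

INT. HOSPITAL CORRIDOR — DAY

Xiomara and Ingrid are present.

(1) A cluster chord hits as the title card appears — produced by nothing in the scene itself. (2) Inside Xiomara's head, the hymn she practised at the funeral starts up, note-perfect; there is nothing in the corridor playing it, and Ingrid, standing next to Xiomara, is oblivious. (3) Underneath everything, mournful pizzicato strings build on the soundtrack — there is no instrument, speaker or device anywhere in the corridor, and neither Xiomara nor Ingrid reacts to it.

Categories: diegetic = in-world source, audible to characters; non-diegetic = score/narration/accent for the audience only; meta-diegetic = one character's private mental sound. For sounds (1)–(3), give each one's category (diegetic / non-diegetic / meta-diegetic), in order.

(1) is non-diegetic: nothing in the scene produces it; it's an accent added for the audience.
Sound (2): remembered music, private to Xiomara — Ingrid is oblivious because it isn't in the room, so meta-diegetic.
(3) score with no on-screen or off-screen source; it exists for the audience alone → non-diegetic.

non-diegetic, meta-diegetic, non-diegetic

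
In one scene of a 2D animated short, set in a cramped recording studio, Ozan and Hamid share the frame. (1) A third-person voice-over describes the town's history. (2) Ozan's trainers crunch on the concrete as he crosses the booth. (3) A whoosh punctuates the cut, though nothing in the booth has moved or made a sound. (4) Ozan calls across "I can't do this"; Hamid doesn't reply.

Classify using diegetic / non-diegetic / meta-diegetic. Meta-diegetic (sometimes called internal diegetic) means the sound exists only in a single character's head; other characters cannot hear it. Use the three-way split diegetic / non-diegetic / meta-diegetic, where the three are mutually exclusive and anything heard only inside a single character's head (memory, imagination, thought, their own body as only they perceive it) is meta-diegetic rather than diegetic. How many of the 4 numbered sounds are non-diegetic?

(1) external voice-over — not a character, not heard by anyone in the scene → non-diegetic.
(2) is diegetic: a character's body making contact with the set — an in-world sound.
Sound (3): nothing in the scene produces it; it's an accent added for the audience, so non-diegetic.
(4) is diegetic: on-screen dialogue — Ozan speaks and Hamid is there to hear.
So 2 of the 4 are non-diegetic: (1), (3).

2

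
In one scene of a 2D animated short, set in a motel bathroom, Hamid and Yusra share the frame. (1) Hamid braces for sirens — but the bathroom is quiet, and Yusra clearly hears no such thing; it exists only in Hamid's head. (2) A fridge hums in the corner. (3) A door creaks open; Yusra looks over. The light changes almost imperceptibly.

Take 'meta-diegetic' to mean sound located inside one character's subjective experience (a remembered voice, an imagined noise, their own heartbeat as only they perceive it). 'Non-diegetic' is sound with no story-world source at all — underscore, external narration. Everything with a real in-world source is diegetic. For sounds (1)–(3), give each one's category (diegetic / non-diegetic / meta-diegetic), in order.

(1) Hamid alone 'hears' it — an imagined sound, not present in the space → meta-diegetic.
(2) ambient/room sound belonging to the story's physical space → diegetic.
(3) is diegetic: a door is a real object/event in the scene's world.

meta-diegetic, diegetic, diegetic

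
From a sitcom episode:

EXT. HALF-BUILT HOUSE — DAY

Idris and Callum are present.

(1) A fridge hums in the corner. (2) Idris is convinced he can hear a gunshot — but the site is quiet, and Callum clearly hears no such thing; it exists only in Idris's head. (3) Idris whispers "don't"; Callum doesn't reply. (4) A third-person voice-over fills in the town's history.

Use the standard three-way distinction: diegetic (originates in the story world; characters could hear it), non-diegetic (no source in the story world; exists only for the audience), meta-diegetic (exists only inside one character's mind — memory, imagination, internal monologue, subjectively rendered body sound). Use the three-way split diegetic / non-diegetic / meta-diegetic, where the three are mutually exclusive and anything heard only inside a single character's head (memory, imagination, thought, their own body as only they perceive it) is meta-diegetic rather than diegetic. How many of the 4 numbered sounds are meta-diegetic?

Sound (1): it's the actual ambient sound of the location, so diegetic.
(2) is meta-diegetic: the sound is imagined by Idris; nothing in the story world is producing it and Callum can't hear it.
(3) on-screen dialogue — Idris speaks and Callum is there to hear → diegetic.
(4) the narrator exists outside the story world, addressing only the audience → non-diegetic.
Meta-diegetic: (2) — that's 1.

1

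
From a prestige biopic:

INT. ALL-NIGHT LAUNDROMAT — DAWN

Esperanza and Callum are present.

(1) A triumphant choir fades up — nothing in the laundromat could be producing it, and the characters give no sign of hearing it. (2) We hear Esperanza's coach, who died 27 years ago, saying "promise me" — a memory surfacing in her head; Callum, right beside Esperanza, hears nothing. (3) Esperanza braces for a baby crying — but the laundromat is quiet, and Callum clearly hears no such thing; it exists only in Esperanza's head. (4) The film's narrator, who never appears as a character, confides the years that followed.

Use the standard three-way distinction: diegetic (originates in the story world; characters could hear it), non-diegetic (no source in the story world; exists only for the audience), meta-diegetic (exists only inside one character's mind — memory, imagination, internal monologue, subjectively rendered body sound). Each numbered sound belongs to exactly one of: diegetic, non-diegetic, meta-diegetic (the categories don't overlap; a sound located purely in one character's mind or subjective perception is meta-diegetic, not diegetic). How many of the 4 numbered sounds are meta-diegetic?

(1) it has no source in the story world and no character can hear it — it's underscore → non-diegetic.
Sound (2): it's Esperanza's recollection rendered as sound; the other character can't hear it, so meta-diegetic.
(3) is meta-diegetic: subjective to Esperanza: the laundromat is silent and Callum hears nothing.
(4) is non-diegetic: commentary laid over the scene from outside the fiction.
So 2 of the 4 are meta-diegetic: (2), (3).

2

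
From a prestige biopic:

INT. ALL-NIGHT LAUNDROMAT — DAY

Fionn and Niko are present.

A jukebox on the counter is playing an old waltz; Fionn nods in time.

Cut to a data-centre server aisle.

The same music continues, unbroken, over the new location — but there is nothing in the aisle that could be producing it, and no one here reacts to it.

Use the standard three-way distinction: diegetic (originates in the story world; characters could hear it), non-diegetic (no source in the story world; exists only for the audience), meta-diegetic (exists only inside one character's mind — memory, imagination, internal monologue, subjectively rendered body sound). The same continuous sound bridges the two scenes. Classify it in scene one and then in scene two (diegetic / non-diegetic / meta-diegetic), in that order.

Scene one: a jukebox is an on-screen source and Fionn reacts to it → diegetic.
Scene two: there is no source in the aisle and no one hears it — it's now underscore → non-diegetic.

diegetic, non-diegetic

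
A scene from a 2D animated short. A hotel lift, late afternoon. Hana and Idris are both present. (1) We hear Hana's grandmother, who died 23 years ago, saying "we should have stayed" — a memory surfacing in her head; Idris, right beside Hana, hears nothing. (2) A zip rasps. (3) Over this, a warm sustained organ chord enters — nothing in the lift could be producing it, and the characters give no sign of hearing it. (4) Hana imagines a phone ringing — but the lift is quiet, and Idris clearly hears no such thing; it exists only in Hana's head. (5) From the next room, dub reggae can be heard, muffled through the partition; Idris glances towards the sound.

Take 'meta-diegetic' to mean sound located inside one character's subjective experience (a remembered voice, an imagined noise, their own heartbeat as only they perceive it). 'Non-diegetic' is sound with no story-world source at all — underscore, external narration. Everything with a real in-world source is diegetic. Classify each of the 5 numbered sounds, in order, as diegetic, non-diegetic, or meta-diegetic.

(1) is meta-diegetic: a remembered line, private to Hana — not present in the room, not audible to Idris.
(2) is diegetic: an in-world source (a zip); characters could hear it.
(3) is non-diegetic: nothing in the lift produces it and the characters don't hear it — pure soundtrack.
(4) is meta-diegetic: the sound is imagined by Hana; nothing in the story world is producing it and Idris can't hear it.
(5) is diegetic: the music has an off-screen but real-world source and a character hears it.

meta-diegetic, diegetic, non-diegetic, meta-diegetic, diegetic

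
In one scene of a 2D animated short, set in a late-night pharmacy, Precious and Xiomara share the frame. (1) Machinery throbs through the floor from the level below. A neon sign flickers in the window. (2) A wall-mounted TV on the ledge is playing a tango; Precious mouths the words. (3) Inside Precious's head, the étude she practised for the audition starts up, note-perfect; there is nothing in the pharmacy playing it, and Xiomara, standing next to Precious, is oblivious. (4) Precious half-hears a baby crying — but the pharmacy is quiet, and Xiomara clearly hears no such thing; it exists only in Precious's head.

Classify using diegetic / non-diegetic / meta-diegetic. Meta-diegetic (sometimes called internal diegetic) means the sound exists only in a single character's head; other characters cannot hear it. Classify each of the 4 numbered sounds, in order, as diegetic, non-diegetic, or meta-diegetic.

(1) it's the actual ambient sound of the location → diegetic.
(2) source music from a wall-mounted TV, which exists in the story world → diegetic.
(3) it lives in Precious's subjectivity, not in the pharmacy → meta-diegetic.
(4) the sound is imagined by Precious; nothing in the story world is producing it and Xiomara can't hear it → meta-diegetic.

diegetic, diegetic, meta-diegetic, meta-diegetic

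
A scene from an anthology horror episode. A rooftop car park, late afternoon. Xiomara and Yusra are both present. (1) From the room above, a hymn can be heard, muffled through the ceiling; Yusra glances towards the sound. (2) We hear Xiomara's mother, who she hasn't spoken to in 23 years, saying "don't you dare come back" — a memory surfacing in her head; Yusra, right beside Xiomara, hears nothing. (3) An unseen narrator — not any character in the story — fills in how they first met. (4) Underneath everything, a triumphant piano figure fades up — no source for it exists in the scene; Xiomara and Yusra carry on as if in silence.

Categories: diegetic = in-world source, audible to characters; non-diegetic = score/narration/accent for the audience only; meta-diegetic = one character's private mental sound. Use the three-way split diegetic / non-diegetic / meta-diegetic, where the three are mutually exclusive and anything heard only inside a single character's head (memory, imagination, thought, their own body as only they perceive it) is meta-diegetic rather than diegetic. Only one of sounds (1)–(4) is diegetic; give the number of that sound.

Sound (1): off-screen diegetic: the source is out of frame but still in the story's space, so diegetic.
(2) is meta-diegetic: it's Xiomara's recollection rendered as sound; the other character can't hear it.
(3) is non-diegetic: the narrator exists outside the story world, addressing only the audience.
Sound (4): nothing in the car park produces it and the characters don't hear it — pure soundtrack, so non-diegetic.
Only (1) is diegetic.

1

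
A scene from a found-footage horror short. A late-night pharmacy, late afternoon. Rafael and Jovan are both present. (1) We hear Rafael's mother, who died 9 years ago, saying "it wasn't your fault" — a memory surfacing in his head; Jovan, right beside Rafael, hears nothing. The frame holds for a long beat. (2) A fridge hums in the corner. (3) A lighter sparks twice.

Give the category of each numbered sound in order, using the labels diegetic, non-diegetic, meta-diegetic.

meta-diegetic, diegetic, diegetic

(1) is meta-diegetic: the voice is a memory playing only inside Rafael's mind; Jovan can't hear it.
(2) a fridge is part of the location's real environment → diegetic.
(3) is diegetic: an in-world source (a lighter); characters could hear it.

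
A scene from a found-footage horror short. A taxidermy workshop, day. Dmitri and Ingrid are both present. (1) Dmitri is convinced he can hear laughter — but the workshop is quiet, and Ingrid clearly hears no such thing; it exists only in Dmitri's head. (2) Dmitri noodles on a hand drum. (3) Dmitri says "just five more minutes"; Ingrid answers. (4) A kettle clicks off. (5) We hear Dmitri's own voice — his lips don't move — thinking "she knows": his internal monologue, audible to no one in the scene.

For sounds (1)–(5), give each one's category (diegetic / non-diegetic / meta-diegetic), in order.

Sound (1): subjective to Dmitri: the workshop is silent and Ingrid hears nothing, so meta-diegetic.
Sound (2): the instrument and the performer are both in the scene, so diegetic.
(3) is diegetic: Dmitri is a character speaking aloud in the scene.
(4) the sound comes from a kettle physically present in the location → diegetic.
(5) internal monologue — inside Dmitri's mind, not spoken into the scene → meta-diegetic.

meta-diegetic, diegetic, diegetic, diegetic, meta-diegetic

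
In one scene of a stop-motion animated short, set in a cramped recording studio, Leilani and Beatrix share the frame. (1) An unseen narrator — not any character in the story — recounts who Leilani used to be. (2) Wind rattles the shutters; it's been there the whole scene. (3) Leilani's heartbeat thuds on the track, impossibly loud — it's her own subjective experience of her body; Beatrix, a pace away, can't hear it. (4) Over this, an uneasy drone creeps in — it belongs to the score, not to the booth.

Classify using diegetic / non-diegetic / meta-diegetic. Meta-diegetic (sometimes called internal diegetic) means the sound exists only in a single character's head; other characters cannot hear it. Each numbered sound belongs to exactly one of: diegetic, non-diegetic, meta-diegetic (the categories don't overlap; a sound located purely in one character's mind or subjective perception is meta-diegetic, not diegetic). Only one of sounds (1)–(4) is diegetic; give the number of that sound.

2

(1) external voice-over — not a character, not heard by anyone in the scene → non-diegetic.
Sound (2): ambient/room sound belonging to the story's physical space, so diegetic.
(3) a subjective body sound — Leilani's private perception, inaudible to Beatrix → meta-diegetic.
(4) is non-diegetic: score with no on-screen or off-screen source; it exists for the audience alone.
Only (2) is diegetic.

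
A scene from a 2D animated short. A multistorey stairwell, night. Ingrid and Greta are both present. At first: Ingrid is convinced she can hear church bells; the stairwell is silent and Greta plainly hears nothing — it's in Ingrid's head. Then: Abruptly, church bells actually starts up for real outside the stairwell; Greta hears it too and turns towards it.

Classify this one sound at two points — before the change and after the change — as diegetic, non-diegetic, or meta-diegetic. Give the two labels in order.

Before the change: only Ingrid 'hears' it — imagined, in her mind → meta-diegetic.
After the change: now there's a real external source and Greta hears it too — in the story world → diegetic.

meta-diegetic, diegetic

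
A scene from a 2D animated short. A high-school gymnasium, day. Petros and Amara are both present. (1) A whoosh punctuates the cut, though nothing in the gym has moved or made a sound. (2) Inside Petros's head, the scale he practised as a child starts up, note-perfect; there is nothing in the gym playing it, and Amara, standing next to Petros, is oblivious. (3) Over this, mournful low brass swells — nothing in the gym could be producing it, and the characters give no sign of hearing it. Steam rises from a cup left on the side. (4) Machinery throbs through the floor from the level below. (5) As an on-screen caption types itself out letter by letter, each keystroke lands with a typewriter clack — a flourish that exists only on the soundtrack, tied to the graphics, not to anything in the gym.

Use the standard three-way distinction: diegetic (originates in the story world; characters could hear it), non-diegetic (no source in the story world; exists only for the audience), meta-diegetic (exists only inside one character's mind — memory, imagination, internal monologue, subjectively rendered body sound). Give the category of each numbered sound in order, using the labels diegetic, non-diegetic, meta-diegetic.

non-diegetic, meta-diegetic, non-diegetic, diegetic, non-diegetic

(1) it's a sound-design accent with no in-world source; no one in the scene can hear it → non-diegetic.
(2) remembered music, private to Petros — Amara is oblivious because it isn't in the room → meta-diegetic.
(3) score with no on-screen or off-screen source; it exists for the audience alone → non-diegetic.
(4) it's the actual ambient sound of the location → diegetic.
(5) is non-diegetic: the caption isn't part of the story world, so neither is the sound tied to it.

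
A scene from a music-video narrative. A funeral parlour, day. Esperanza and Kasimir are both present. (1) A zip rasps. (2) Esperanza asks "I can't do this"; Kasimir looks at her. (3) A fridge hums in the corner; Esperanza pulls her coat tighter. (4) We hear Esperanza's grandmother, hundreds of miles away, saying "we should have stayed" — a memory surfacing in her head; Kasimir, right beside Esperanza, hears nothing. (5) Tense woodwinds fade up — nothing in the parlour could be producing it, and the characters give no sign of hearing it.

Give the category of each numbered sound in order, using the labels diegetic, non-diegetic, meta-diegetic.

Sound (1): a zip is a real object/event in the scene's world, so diegetic.
Sound (2): spoken by a character present in the story world, so diegetic.
(3) is diegetic: a fridge is part of the location's real environment.
Sound (4): the voice is a memory playing only inside Esperanza's mind; Kasimir can't hear it, so meta-diegetic.
Sound (5): it has no source in the story world and no character can hear it — it's underscore, so non-diegetic.

diegetic, diegetic, diegetic, meta-diegetic, non-diegetic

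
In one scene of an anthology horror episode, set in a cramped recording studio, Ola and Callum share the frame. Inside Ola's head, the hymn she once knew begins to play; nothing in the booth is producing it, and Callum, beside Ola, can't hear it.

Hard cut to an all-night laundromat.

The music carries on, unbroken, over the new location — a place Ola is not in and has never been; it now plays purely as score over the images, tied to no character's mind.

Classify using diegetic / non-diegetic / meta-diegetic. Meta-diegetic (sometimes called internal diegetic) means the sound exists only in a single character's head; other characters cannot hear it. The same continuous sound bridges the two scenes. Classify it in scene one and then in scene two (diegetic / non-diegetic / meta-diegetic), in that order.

Scene one: the music exists only inside Ola's mind; Callum can't hear it → meta-diegetic.
Scene two: it's detached from Ola entirely and plays over unrelated images with no in-world source — conventional underscore → non-diegetic.

meta-diegetic, non-diegetic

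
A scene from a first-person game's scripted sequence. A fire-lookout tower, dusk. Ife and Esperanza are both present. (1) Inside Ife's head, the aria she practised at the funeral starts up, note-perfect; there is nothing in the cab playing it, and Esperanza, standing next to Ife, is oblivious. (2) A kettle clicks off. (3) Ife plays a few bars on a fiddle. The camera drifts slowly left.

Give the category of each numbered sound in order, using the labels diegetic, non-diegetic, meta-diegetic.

Sound (1): remembered music, private to Ife — Esperanza is oblivious because it isn't in the room, so meta-diegetic.
Sound (2): the sound comes from a kettle physically present in the location, so diegetic.
Sound (3): the instrument and the performer are both in the scene, so diegetic.

meta-diegetic, diegetic, diegetic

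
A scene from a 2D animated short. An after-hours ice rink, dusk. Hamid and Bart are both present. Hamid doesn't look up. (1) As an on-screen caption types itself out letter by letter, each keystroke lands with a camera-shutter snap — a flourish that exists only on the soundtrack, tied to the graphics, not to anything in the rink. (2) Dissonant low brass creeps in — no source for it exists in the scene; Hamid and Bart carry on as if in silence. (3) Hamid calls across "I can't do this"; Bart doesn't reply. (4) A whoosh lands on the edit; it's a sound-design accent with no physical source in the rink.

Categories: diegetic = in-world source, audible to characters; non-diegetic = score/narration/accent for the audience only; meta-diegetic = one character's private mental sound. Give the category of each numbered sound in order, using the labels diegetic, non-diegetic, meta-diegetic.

non-diegetic, non-diegetic, diegetic, non-diegetic

Sound (1): the caption isn't part of the story world, so neither is the sound tied to it, so non-diegetic.
Sound (2): nothing in the rink produces it and the characters don't hear it — pure soundtrack, so non-diegetic.
Sound (3): Hamid is a character speaking aloud in the scene, so diegetic.
Sound (4): nothing in the scene produces it; it's an accent added for the audience, so non-diegetic.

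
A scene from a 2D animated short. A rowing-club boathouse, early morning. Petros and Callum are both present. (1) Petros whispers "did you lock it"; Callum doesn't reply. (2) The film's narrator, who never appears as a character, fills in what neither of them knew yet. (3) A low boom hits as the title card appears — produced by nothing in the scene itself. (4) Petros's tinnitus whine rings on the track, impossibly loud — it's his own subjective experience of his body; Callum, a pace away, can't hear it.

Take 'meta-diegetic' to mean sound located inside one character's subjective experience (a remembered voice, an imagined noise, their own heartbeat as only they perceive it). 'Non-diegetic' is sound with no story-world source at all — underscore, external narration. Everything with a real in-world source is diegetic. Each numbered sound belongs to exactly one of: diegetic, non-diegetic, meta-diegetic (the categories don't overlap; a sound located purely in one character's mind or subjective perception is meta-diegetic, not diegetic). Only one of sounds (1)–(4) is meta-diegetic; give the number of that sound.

4

Sound (1): spoken by a character present in the story world, so diegetic.
(2) is non-diegetic: the narrator exists outside the story world, addressing only the audience.
Sound (3): an editorial stinger — it belongs to the cut, not the story world, so non-diegetic.
(4) is meta-diegetic: point-of-audition from inside Petros's body; not a sound in the room.
Only (4) is meta-diegetic.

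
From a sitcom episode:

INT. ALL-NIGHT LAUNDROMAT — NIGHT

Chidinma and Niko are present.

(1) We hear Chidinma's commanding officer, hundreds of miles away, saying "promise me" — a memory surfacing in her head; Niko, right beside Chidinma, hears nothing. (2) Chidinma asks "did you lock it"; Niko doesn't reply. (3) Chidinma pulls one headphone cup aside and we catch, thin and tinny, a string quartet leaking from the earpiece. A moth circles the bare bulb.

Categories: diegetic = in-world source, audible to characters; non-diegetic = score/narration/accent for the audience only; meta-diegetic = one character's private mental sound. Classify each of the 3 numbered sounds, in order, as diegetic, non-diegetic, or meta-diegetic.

meta-diegetic, diegetic, diegetic

(1) is meta-diegetic: the voice is a memory playing only inside Chidinma's mind; Niko can't hear it.
(2) Chidinma is a character speaking aloud in the scene → diegetic.
(3) the earpiece is a real device on Chidinma's head — source music → diegetic.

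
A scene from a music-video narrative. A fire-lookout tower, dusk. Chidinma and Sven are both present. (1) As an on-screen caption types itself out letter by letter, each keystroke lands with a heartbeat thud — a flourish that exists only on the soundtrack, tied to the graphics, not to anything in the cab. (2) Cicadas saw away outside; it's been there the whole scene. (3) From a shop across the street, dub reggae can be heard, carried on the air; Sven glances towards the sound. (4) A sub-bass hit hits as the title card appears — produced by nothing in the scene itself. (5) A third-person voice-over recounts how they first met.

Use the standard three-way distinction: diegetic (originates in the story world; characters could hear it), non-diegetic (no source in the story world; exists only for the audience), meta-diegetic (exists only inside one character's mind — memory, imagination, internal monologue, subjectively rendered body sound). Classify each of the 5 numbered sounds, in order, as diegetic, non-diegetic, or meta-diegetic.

non-diegetic, diegetic, diegetic, non-diegetic, non-diegetic

(1) is non-diegetic: the caption isn't part of the story world, so neither is the sound tied to it.
(2) it's the actual ambient sound of the location → diegetic.
Sound (3): off-screen diegetic: the source is out of frame but still in the story's space, so diegetic.
(4) it's a sound-design accent with no in-world source; no one in the scene can hear it → non-diegetic.
(5) external voice-over — not a character, not heard by anyone in the scene → non-diegetic.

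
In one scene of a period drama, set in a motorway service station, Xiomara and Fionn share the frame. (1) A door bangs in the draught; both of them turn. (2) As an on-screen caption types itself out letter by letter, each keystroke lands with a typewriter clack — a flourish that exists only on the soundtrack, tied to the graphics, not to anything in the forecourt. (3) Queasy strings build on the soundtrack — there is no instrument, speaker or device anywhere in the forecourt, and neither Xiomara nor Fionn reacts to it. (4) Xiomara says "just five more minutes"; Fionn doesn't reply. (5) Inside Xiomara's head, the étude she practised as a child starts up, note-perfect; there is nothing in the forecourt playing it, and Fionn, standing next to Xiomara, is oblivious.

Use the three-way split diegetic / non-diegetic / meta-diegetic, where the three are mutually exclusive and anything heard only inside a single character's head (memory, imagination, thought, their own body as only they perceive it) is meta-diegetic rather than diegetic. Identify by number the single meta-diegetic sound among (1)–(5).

5

(1) is diegetic: a door is a real object/event in the scene's world.
(2) is non-diegetic: sound married to a title/caption — outside the diegesis by definition.
(3) score with no on-screen or off-screen source; it exists for the audience alone → non-diegetic.
Sound (4): Xiomara is a character speaking aloud in the scene, so diegetic.
(5) the music is a memory playing inside Xiomara's mind alone; no real-world source, Fionn can't hear it → meta-diegetic.
Only (5) is meta-diegetic.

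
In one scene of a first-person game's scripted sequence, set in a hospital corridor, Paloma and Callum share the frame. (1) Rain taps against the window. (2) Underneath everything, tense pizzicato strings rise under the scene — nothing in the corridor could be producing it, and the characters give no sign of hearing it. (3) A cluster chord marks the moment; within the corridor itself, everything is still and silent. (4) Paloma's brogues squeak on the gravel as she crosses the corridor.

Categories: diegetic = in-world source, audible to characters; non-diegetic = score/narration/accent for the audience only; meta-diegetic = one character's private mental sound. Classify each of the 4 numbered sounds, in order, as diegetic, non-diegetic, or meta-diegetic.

(1) it's the actual ambient sound of the location → diegetic.
(2) it has no source in the story world and no character can hear it — it's underscore → non-diegetic.
(3) is non-diegetic: an editorial stinger — it belongs to the cut, not the story world.
Sound (4): Paloma's footsteps are produced in the story world, so diegetic.

diegetic, non-diegetic, non-diegetic, diegetic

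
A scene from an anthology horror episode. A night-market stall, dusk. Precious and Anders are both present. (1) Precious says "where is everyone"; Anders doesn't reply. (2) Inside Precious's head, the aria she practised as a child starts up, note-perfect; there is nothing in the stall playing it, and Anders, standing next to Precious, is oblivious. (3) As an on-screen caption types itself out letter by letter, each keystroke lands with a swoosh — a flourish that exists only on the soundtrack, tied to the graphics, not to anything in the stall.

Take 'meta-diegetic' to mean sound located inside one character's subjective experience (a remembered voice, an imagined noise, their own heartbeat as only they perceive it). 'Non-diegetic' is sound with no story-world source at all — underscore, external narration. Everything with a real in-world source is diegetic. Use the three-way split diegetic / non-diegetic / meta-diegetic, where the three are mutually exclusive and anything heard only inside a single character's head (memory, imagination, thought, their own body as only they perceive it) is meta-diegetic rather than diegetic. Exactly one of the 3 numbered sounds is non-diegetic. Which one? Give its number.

(1) spoken by a character present in the story world → diegetic.
(2) remembered music, private to Precious — Anders is oblivious because it isn't in the room → meta-diegetic.
(3) is non-diegetic: sound married to a title/caption — outside the diegesis by definition.
Only (3) is non-diegetic.

3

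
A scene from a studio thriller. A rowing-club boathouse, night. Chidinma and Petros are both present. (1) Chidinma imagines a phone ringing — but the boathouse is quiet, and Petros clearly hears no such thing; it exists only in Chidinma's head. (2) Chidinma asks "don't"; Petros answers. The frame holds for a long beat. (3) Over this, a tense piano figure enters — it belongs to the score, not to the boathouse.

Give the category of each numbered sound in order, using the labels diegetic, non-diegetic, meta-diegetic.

meta-diegetic, diegetic, non-diegetic

(1) is meta-diegetic: subjective to Chidinma: the boathouse is silent and Petros hears nothing.
(2) is diegetic: Chidinma is a character speaking aloud in the scene.
(3) is non-diegetic: it has no source in the story world and no character can hear it — it's underscore.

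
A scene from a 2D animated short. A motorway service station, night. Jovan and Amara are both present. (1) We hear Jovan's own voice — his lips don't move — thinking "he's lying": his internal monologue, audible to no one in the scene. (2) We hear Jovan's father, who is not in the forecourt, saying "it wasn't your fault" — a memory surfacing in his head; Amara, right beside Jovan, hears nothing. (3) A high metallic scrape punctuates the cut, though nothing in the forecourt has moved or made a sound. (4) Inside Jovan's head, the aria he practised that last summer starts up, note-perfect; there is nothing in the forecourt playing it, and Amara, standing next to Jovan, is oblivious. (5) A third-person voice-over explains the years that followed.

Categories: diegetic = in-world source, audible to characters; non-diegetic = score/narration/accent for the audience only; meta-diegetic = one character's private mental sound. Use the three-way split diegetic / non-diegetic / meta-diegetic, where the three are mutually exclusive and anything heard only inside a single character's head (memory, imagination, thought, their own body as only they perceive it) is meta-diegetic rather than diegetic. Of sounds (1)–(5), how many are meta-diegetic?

3

(1) Jovan's thought-voice: a private mental sound no other character can hear → meta-diegetic.
(2) it's Jovan's recollection rendered as sound; the other character can't hear it → meta-diegetic.
(3) is non-diegetic: an editorial stinger — it belongs to the cut, not the story world.
(4) remembered music, private to Jovan — Amara is oblivious because it isn't in the room → meta-diegetic.
Sound (5): the narrator exists outside the story world, addressing only the audience, so non-diegetic.
Meta-diegetic: (1), (2), (4) — that's 3.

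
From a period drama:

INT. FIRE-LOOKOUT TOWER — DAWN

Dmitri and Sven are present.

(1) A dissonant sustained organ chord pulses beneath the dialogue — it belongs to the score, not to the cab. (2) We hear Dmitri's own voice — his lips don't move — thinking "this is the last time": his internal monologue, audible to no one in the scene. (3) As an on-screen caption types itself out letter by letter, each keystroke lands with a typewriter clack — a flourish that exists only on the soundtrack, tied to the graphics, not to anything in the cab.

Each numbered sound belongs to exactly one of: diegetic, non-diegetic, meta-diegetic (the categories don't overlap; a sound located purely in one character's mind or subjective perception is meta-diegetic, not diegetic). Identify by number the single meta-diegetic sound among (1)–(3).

2

(1) is non-diegetic: score with no on-screen or off-screen source; it exists for the audience alone.
Sound (2): Dmitri's thought-voice: a private mental sound no other character can hear, so meta-diegetic.
Sound (3): the caption isn't part of the story world, so neither is the sound tied to it, so non-diegetic.
Only (2) is meta-diegetic.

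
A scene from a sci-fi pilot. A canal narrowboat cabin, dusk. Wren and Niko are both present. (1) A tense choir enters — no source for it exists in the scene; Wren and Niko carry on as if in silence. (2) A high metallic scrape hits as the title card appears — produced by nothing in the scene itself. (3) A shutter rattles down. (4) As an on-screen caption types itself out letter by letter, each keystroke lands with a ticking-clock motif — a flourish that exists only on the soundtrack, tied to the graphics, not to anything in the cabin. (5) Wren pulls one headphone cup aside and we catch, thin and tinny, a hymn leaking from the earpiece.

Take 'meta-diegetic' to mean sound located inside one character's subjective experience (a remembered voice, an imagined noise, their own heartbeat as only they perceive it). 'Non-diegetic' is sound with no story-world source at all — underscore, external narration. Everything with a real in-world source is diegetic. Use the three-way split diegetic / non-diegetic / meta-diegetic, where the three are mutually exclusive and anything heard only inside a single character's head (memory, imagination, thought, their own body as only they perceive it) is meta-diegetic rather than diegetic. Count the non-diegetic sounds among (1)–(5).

3

(1) is non-diegetic: nothing in the cabin produces it and the characters don't hear it — pure soundtrack.
(2) is non-diegetic: nothing in the scene produces it; it's an accent added for the audience.
(3) the sound comes from a shutter physically present in the location → diegetic.
(4) is non-diegetic: it accompanies on-screen graphics, not anything inside the story world.
(5) is diegetic: it's leaking from a physical pair of headphones in the scene.
Non-diegetic: (1), (2), (4) — that's 3.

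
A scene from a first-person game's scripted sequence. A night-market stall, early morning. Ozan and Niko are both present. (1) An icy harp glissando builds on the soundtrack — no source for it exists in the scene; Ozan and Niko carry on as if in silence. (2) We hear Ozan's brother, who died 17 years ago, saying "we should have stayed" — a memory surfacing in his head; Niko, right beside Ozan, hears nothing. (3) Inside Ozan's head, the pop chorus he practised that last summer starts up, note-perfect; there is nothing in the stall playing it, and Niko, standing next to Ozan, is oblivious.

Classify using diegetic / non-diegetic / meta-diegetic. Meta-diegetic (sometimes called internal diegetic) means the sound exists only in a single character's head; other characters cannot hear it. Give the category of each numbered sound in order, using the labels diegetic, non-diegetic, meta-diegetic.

non-diegetic, meta-diegetic, meta-diegetic

(1) nothing in the stall produces it and the characters don't hear it — pure soundtrack → non-diegetic.
(2) is meta-diegetic: it's Ozan's recollection rendered as sound; the other character can't hear it.
(3) is meta-diegetic: the music is a memory playing inside Ozan's mind alone; no real-world source, Niko can't hear it.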